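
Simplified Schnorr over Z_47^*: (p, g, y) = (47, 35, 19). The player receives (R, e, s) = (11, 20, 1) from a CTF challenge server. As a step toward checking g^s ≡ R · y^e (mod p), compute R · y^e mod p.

35

19^20 mod 47 = 16
R · y^e ≡ 11·16 = 176 ≡ 35 (mod 47)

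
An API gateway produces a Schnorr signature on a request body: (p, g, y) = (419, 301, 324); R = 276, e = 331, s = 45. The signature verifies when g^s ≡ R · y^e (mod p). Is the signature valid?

valid

g^s mod p:
301^2 = 90601 ≡ 97
301^4 ≡ 97^2 = 9409 ≡ 191
301^8 ≡ 191^2 = 36481 ≡ 28
301^16 ≡ 28^2 = 784 ≡ 365
301^32 ≡ 365^2 = 133225 ≡ 402
45 = 32 + 8 + 4 + 1, so 301^45 ≡ 402·28·191·301 ≡ 12 (mod 419)
R · y^e mod p:
324^2 = 104976 ≡ 226
324^4 ≡ 226^2 = 51076 ≡ 377
324^8 ≡ 377^2 = 142129 ≡ 88
324^16 ≡ 88^2 = 7744 ≡ 202
324^32 ≡ 202^2 = 40804 ≡ 161
324^64 ≡ 161^2 = 25921 ≡ 362
324^128 ≡ 362^2 = 131044 ≡ 316
324^256 ≡ 316^2 = 99856 ≡ 134
331 = 256 + 64 + 8 + 2 + 1, so 324^331 ≡ 134·362·88·226·324 ≡ 164 (mod 419)
276·164 = 45264 ≡ 12 (mod 419)
12 ≡ 12 (mod 419); signature holds.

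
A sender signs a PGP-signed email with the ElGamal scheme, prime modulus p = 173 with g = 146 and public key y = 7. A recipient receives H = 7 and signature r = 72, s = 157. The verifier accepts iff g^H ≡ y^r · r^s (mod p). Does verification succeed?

passes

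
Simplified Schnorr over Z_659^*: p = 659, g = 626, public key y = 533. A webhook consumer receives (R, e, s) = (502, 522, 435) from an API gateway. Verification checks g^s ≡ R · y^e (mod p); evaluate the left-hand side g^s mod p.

233

626^2 = 391876 ≡ 430
626^4 ≡ 430^2 = 184900 ≡ 380
626^8 ≡ 380^2 = 144400 ≡ 79
626^16 ≡ 79^2 = 6241 ≡ 310
626^32 ≡ 310^2 = 96100 ≡ 545
626^64 ≡ 545^2 = 297025 ≡ 475
626^128 ≡ 475^2 = 225625 ≡ 247
626^256 ≡ 247^2 = 61009 ≡ 381
435 = 256 + 128 + 32 + 16 + 2 + 1, so 626^435 ≡ 381·247·545·310·430·626 ≡ 233 (mod 659)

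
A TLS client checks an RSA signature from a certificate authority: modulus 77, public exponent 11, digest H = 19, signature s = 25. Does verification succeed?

s^2 ≡ 25^2 = 625 ≡ 9
s^4 ≡ 9^2 = 81 ≡ 4
s^8 ≡ 4^2 = 16
11 = 8 + 2 + 1, so s^11 ≡ 16·9·25 ≡ 58 (mod 77)
58 ≠ 19, so verification fails.

fails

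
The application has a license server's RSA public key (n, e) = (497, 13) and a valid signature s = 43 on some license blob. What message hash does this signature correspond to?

Squares mod 497: s^1≡43, s^2≡358, s^4≡435, s^8≡365
13 = 8 + 4 + 1, so s^13 ≡ 365·435·43 ≡ 36 (mod 497)

36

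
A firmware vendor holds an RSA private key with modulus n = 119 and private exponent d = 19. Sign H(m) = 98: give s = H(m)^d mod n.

21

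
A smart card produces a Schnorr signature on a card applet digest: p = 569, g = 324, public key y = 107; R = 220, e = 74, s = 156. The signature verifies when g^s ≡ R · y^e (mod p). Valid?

no

g^s mod p:
324^156 mod 569 = 476
R · y^e mod p:
107^74 mod 569 = 555
220·555 = 122100 ≡ 334 (mod 569)
476 ≠ 334; the check fails.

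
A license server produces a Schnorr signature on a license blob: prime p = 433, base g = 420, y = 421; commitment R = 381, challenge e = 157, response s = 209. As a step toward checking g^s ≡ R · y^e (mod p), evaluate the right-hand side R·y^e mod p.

394

421^2 = 177241 ≡ 144
421^4 ≡ 144^2 = 20736 ≡ 385
421^8 ≡ 385^2 = 148225 ≡ 139
421^16 ≡ 139^2 = 19321 ≡ 269
421^32 ≡ 269^2 = 72361 ≡ 50
421^64 ≡ 50^2 = 2500 ≡ 335
421^128 ≡ 335^2 = 112225 ≡ 78
157 = 128 + 16 + 8 + 4 + 1, so 421^157 ≡ 78·269·139·385·421 ≡ 109 (mod 433)
R · y^e ≡ 381·109 = 41529 ≡ 394 (mod 433)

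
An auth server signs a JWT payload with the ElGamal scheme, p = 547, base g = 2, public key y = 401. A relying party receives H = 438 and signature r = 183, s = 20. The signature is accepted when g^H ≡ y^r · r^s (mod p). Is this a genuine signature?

forged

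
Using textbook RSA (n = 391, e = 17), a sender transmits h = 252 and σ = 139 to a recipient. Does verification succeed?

Squares mod 391: σ^1≡139, σ^2≡162, σ^4≡47, σ^8≡254, σ^16≡1
17 = 16 + 1, so σ^17 ≡ 1·139 ≡ 139 (mod 391)
The recovered value 139 does not match the digest 252.

fails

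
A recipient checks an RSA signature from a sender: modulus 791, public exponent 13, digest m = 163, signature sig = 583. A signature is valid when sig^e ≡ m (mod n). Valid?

sig^2 ≡ 583^2 = 339889 ≡ 550
sig^4 ≡ 550^2 = 302500 ≡ 338
sig^8 ≡ 338^2 = 114244 ≡ 340
13 = 8 + 4 + 1, so sig^13 ≡ 340·338·583 ≡ 660 (mod 791)
sig^13 mod 791 = 660, but m = 163.

no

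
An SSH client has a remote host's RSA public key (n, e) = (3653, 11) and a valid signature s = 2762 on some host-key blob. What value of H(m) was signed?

2299

Squares mod 3653: s^1≡2762, s^2≡1180, s^4≡607, s^8≡3149
11 = 8 + 2 + 1, so s^11 ≡ 3149·1180·2762 ≡ 2299 (mod 3653)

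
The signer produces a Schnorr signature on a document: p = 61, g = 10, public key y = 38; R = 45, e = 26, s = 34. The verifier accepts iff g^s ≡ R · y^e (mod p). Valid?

no

g^s mod p:
10^2 = 100 ≡ 39
10^4 ≡ 39^2 = 1521 ≡ 57
10^8 ≡ 57^2 = 3249 ≡ 16
10^16 ≡ 16^2 = 256 ≡ 12
10^32 ≡ 12^2 = 144 ≡ 22
34 = 32 + 2, so 10^34 ≡ 22·39 ≡ 4 (mod 61)
R · y^e mod p:
38^2 = 1444 ≡ 41
38^4 ≡ 41^2 = 1681 ≡ 34
38^8 ≡ 34^2 = 1156 ≡ 58
38^16 ≡ 58^2 = 3364 ≡ 9
26 = 16 + 8 + 2, so 38^26 ≡ 9·58·41 ≡ 52 (mod 61)
45·52 = 2340 ≡ 22 (mod 61)
4 ≠ 22; the check fails.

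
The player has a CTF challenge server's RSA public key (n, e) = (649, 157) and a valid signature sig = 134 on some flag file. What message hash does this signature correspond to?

458

sig^2 ≡ 134^2 = 17956 ≡ 433
sig^4 ≡ 433^2 = 187489 ≡ 577
sig^8 ≡ 577^2 = 332929 ≡ 641
sig^16 ≡ 641^2 = 410881 ≡ 64
sig^32 ≡ 64^2 = 4096 ≡ 202
sig^64 ≡ 202^2 = 40804 ≡ 566
sig^128 ≡ 566^2 = 320356 ≡ 399
157 = 128 + 16 + 8 + 4 + 1, so sig^157 ≡ 399·64·641·577·134 ≡ 458 (mod 649)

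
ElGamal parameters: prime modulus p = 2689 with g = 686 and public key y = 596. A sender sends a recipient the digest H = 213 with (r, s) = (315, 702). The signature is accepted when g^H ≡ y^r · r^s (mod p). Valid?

yes

Left side g^H mod p:
Squares mod 2689: 686^1≡686, 686^2≡21, 686^4≡441, 686^8≡873, 686^16≡1142, 686^32≡2688, 686^64≡1, 686^128≡1
213 = 128 + 64 + 16 + 4 + 1, so 686^213 ≡ 1·1·1142·441·686 ≡ 1972 (mod 2689)
Right side y^r · r^s mod p:
Squares mod 2689: 596^1≡596, 596^2≡268, 596^4≡1910, 596^8≡1816, 596^16≡1142, 596^32≡2688, 596^64≡1, 596^128≡1, 596^256≡1
315 = 256 + 32 + 16 + 8 + 2 + 1, so 596^315 ≡ 1·2688·1142·1816·268·596 ≡ 1237 (mod 2689)
Squares mod 2689: 315^1≡315, 315^2≡2421, 315^4≡1910, 315^8≡1816, 315^16≡1142, 315^32≡2688, 315^64≡1, 315^128≡1, 315^256≡1, 315^512≡1
702 = 512 + 128 + 32 + 16 + 8 + 4 + 2, so 315^702 ≡ 1·1·2688·1142·1816·1910·2421 ≡ 1495 (mod 2689)
1237·1495 = 1849315 ≡ 1972 (mod 2689)
1972 ≡ 1972 (mod 2689), so the signature is genuine.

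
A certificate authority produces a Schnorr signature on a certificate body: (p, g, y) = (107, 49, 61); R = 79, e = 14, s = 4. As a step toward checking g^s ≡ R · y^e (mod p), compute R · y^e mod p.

61^2 = 3721 ≡ 83
61^4 ≡ 83^2 = 6889 ≡ 41
61^8 ≡ 41^2 = 1681 ≡ 76
14 = 8 + 4 + 2, so 61^14 ≡ 76·41·83 ≡ 9 (mod 107)
R · y^e ≡ 79·9 = 711 ≡ 69 (mod 107)

69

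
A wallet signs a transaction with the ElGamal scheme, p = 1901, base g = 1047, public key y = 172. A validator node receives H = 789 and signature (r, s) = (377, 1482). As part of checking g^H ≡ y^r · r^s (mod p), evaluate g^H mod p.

1229

1047^2 = 1096209 ≡ 1233
1047^4 ≡ 1233^2 = 1520289 ≡ 1390
1047^8 ≡ 1390^2 = 1932100 ≡ 684
1047^16 ≡ 684^2 = 467856 ≡ 210
1047^32 ≡ 210^2 = 44100 ≡ 377
1047^64 ≡ 377^2 = 142129 ≡ 1455
1047^128 ≡ 1455^2 = 2117025 ≡ 1212
1047^256 ≡ 1212^2 = 1468944 ≡ 1372
1047^512 ≡ 1372^2 = 1882384 ≡ 394
789 = 512 + 256 + 16 + 4 + 1, so 1047^789 ≡ 394·1372·210·1390·1047 ≡ 1229 (mod 1901)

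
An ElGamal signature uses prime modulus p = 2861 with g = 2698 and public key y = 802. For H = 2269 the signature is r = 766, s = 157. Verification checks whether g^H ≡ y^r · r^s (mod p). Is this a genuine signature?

Left side g^H mod p:
2698^2 = 7279204 ≡ 820
2698^4 ≡ 820^2 = 672400 ≡ 65
2698^8 ≡ 65^2 = 4225 ≡ 1364
2698^16 ≡ 1364^2 = 1860496 ≡ 846
2698^32 ≡ 846^2 = 715716 ≡ 466
2698^64 ≡ 466^2 = 217156 ≡ 2581
2698^128 ≡ 2581^2 = 6661561 ≡ 1153
2698^256 ≡ 1153^2 = 1329409 ≡ 1905
2698^512 ≡ 1905^2 = 3629025 ≡ 1277
2698^1024 ≡ 1277^2 = 1630729 ≡ 2820
2698^2048 ≡ 2820^2 = 7952400 ≡ 1681
2269 = 2048 + 128 + 64 + 16 + 8 + 4 + 1, so 2698^2269 ≡ 1681·1153·2581·846·1364·65·2698 ≡ 766 (mod 2861)
Right side y^r · r^s mod p:
802^2 = 643204 ≡ 2340
802^4 ≡ 2340^2 = 5475600 ≡ 2507
802^8 ≡ 2507^2 = 6285049 ≡ 2293
802^16 ≡ 2293^2 = 5257849 ≡ 2192
802^32 ≡ 2192^2 = 4804864 ≡ 1245
802^64 ≡ 1245^2 = 1550025 ≡ 2224
802^128 ≡ 2224^2 = 4946176 ≡ 2368
802^256 ≡ 2368^2 = 5607424 ≡ 2725
802^512 ≡ 2725^2 = 7425625 ≡ 1330
766 = 512 + 128 + 64 + 32 + 16 + 8 + 4 + 2, so 802^766 ≡ 1330·2368·2224·1245·2192·2293·2507·2340 ≡ 2368 (mod 2861)
766^2 = 586756 ≡ 251
766^4 ≡ 251^2 = 63001 ≡ 59
766^8 ≡ 59^2 = 3481 ≡ 620
766^16 ≡ 620^2 = 384400 ≡ 1026
766^32 ≡ 1026^2 = 1052676 ≡ 2689
766^64 ≡ 2689^2 = 7230721 ≡ 974
766^128 ≡ 974^2 = 948676 ≡ 1685
157 = 128 + 16 + 8 + 4 + 1, so 766^157 ≡ 1685·1026·620·59·766 ≡ 631 (mod 2861)
2368·631 = 1494208 ≡ 766 (mod 2861)
766 ≡ 766 (mod 2861), so the signature is genuine.

genuine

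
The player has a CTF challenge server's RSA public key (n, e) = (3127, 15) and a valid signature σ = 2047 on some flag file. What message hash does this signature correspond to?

2999

σ^2 ≡ 2047^2 = 4190209 ≡ 29
σ^4 ≡ 29^2 = 841
σ^8 ≡ 841^2 = 707281 ≡ 579
15 = 8 + 4 + 2 + 1, so σ^15 ≡ 579·841·29·2047 ≡ 2999 (mod 3127)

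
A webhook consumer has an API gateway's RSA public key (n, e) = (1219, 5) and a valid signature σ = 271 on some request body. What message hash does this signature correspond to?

σ^2 ≡ 271^2 = 73441 ≡ 301
σ^4 ≡ 301^2 = 90601 ≡ 395
5 = 4 + 1, so σ^5 ≡ 395·271 ≡ 992 (mod 1219)

992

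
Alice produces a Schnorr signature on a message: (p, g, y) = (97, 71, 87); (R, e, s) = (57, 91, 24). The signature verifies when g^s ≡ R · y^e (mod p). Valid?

g^s mod p:
71^24 mod 97 = 75
R · y^e mod p:
87^91 mod 97 = 14
57·14 = 798 ≡ 22 (mod 97)
75 ≠ 22; the check fails.

no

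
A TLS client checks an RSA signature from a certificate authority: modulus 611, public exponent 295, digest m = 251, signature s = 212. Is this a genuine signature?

genuine

Squares mod 611: s^1≡212, s^2≡341, s^4≡191, s^8≡432, s^16≡269, s^32≡263, s^64≡126, s^128≡601, s^256≡100
295 = 256 + 32 + 4 + 2 + 1, so s^295 ≡ 100·263·191·341·212 ≡ 251 (mod 611)
s^295 mod 611 = 251 matches m.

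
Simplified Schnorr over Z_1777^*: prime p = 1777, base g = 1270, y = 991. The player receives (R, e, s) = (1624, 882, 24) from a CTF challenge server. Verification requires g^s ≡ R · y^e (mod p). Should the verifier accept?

g^s mod p:
1270^24 mod 1777 = 609
R · y^e mod p:
991^882 mod 1777 = 869
1624·869 = 1411256 ≡ 318 (mod 1777)
609 ≠ 318; the check fails.

reject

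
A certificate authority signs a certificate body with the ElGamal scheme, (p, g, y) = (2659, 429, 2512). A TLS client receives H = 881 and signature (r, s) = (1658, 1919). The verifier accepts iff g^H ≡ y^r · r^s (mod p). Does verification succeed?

passes

Left side g^H mod p:
429^2 = 184041 ≡ 570
429^4 ≡ 570^2 = 324900 ≡ 502
429^8 ≡ 502^2 = 252004 ≡ 2058
429^16 ≡ 2058^2 = 4235364 ≡ 2236
429^32 ≡ 2236^2 = 4999696 ≡ 776
429^64 ≡ 776^2 = 602176 ≡ 1242
429^128 ≡ 1242^2 = 1542564 ≡ 344
429^256 ≡ 344^2 = 118336 ≡ 1340
429^512 ≡ 1340^2 = 1795600 ≡ 775
881 = 512 + 256 + 64 + 32 + 16 + 1, so 429^881 ≡ 775·1340·1242·776·2236·429 ≡ 2616 (mod 2659)
Right side y^r · r^s mod p:
2512^2 = 6310144 ≡ 337
2512^4 ≡ 337^2 = 113569 ≡ 1891
2512^8 ≡ 1891^2 = 3575881 ≡ 2185
2512^16 ≡ 2185^2 = 4774225 ≡ 1320
2512^32 ≡ 1320^2 = 1742400 ≡ 755
2512^64 ≡ 755^2 = 570025 ≡ 999
2512^128 ≡ 999^2 = 998001 ≡ 876
2512^256 ≡ 876^2 = 767376 ≡ 1584
2512^512 ≡ 1584^2 = 2509056 ≡ 1619
2512^1024 ≡ 1619^2 = 2621161 ≡ 2046
1658 = 1024 + 512 + 64 + 32 + 16 + 8 + 2, so 2512^1658 ≡ 2046·1619·999·755·1320·2185·337 ≡ 1667 (mod 2659)
1658^2 = 2748964 ≡ 2217
1658^4 ≡ 2217^2 = 4915089 ≡ 1257
1658^8 ≡ 1257^2 = 1580049 ≡ 603
1658^16 ≡ 603^2 = 363609 ≡ 1985
1658^32 ≡ 1985^2 = 3940225 ≡ 2246
1658^64 ≡ 2246^2 = 5044516 ≡ 393
1658^128 ≡ 393^2 = 154449 ≡ 227
1658^256 ≡ 227^2 = 51529 ≡ 1008
1658^512 ≡ 1008^2 = 1016064 ≡ 326
1658^1024 ≡ 326^2 = 106276 ≡ 2575
1919 = 1024 + 512 + 256 + 64 + 32 + 16 + 8 + 4 + 2 + 1, so 1658^1919 ≡ 2575·326·1008·393·2246·1985·603·1257·2217·1658 ≡ 705 (mod 2659)
1667·705 = 1175235 ≡ 2616 (mod 2659)
2616 ≡ 2616 (mod 2659), so the signature is genuine.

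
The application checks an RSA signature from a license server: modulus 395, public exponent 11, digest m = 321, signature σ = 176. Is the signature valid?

σ^2 ≡ 176^2 = 30976 ≡ 166
σ^4 ≡ 166^2 = 27556 ≡ 301
σ^8 ≡ 301^2 = 90601 ≡ 146
11 = 8 + 2 + 1, so σ^11 ≡ 146·166·176 ≡ 326 (mod 395)
The recovered value 326 does not match the digest 321.

invalid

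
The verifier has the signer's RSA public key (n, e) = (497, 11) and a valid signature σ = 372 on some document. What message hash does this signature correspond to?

372

σ^2 ≡ 372^2 = 138384 ≡ 218
σ^4 ≡ 218^2 = 47524 ≡ 309
σ^8 ≡ 309^2 = 95481 ≡ 57
11 = 8 + 2 + 1, so σ^11 ≡ 57·218·372 ≡ 372 (mod 497)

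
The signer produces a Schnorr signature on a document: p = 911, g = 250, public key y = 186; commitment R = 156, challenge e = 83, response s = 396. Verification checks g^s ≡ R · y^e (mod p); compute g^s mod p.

319

250^2 = 62500 ≡ 552
250^4 ≡ 552^2 = 304704 ≡ 430
250^8 ≡ 430^2 = 184900 ≡ 878
250^16 ≡ 878^2 = 770884 ≡ 178
250^32 ≡ 178^2 = 31684 ≡ 710
250^64 ≡ 710^2 = 504100 ≡ 317
250^128 ≡ 317^2 = 100489 ≡ 279
250^256 ≡ 279^2 = 77841 ≡ 406
396 = 256 + 128 + 8 + 4, so 250^396 ≡ 406·279·878·430 ≡ 319 (mod 911)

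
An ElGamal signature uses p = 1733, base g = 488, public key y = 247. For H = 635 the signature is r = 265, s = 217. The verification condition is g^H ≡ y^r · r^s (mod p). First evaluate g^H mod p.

488^2 = 238144 ≡ 723
488^4 ≡ 723^2 = 522729 ≡ 1096
488^8 ≡ 1096^2 = 1201216 ≡ 247
488^16 ≡ 247^2 = 61009 ≡ 354
488^32 ≡ 354^2 = 125316 ≡ 540
488^64 ≡ 540^2 = 291600 ≡ 456
488^128 ≡ 456^2 = 207936 ≡ 1709
488^256 ≡ 1709^2 = 2920681 ≡ 576
488^512 ≡ 576^2 = 331776 ≡ 773
635 = 512 + 64 + 32 + 16 + 8 + 2 + 1, so 488^635 ≡ 773·456·540·354·247·723·488 ≡ 584 (mod 1733)

584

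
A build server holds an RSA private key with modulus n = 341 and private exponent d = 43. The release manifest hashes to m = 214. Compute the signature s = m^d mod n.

224

m^2 ≡ 214^2 = 45796 ≡ 102
m^4 ≡ 102^2 = 10404 ≡ 174
m^8 ≡ 174^2 = 30276 ≡ 268
m^16 ≡ 268^2 = 71824 ≡ 214
m^32 ≡ 214^2 = 45796 ≡ 102
43 = 32 + 8 + 2 + 1, so m^43 ≡ 102·268·102·214 ≡ 224 (mod 341)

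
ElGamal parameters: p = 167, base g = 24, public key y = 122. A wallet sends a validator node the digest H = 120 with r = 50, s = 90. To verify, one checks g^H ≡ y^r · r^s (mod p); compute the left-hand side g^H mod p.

27

Squares mod 167: 24^1≡24, 24^2≡75, 24^4≡114, 24^8≡137, 24^16≡65, 24^32≡50, 24^64≡162
120 = 64 + 32 + 16 + 8, so 24^120 ≡ 162·50·65·137 ≡ 27 (mod 167)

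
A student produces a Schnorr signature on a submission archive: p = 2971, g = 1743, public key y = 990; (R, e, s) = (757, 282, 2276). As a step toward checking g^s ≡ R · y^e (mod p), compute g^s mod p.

2339

1743^2276 mod 2971 = 2339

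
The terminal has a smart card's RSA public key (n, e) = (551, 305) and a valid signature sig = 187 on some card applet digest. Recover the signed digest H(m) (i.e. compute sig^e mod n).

120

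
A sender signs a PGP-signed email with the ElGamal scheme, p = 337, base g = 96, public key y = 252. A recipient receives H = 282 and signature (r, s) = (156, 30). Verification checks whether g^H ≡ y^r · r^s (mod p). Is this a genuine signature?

Left side g^H mod p:
96^2 = 9216 ≡ 117
96^4 ≡ 117^2 = 13689 ≡ 209
96^8 ≡ 209^2 = 43681 ≡ 208
96^16 ≡ 208^2 = 43264 ≡ 128
96^32 ≡ 128^2 = 16384 ≡ 208
96^64 ≡ 208^2 = 43264 ≡ 128
96^128 ≡ 128^2 = 16384 ≡ 208
96^256 ≡ 208^2 = 43264 ≡ 128
282 = 256 + 16 + 8 + 2, so 96^282 ≡ 128·128·208·117 ≡ 148 (mod 337)
Right side y^r · r^s mod p:
252^2 = 63504 ≡ 148
252^4 ≡ 148^2 = 21904 ≡ 336
252^8 ≡ 336^2 = 112896 ≡ 1
252^16 ≡ 1^2 = 1
252^32 ≡ 1^2 = 1
252^64 ≡ 1^2 = 1
252^128 ≡ 1^2 = 1
156 = 128 + 16 + 8 + 4, so 252^156 ≡ 1·1·1·336 ≡ 336 (mod 337)
156^2 = 24336 ≡ 72
156^4 ≡ 72^2 = 5184 ≡ 129
156^8 ≡ 129^2 = 16641 ≡ 128
156^16 ≡ 128^2 = 16384 ≡ 208
30 = 16 + 8 + 4 + 2, so 156^30 ≡ 208·128·129·72 ≡ 189 (mod 337)
336·189 = 63504 ≡ 148 (mod 337)
148 ≡ 148 (mod 337), so the signature is genuine.

genuine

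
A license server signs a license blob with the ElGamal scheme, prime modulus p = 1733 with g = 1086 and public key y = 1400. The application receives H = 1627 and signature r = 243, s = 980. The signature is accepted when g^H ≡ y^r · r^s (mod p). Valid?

yes

Left side g^H mod p:
1086^2 = 1179396 ≡ 956
1086^4 ≡ 956^2 = 913936 ≡ 645
1086^8 ≡ 645^2 = 416025 ≡ 105
1086^16 ≡ 105^2 = 11025 ≡ 627
1086^32 ≡ 627^2 = 393129 ≡ 1471
1086^64 ≡ 1471^2 = 2163841 ≡ 1057
1086^128 ≡ 1057^2 = 1117249 ≡ 1197
1086^256 ≡ 1197^2 = 1432809 ≡ 1351
1086^512 ≡ 1351^2 = 1825201 ≡ 352
1086^1024 ≡ 352^2 = 123904 ≡ 861
1627 = 1024 + 512 + 64 + 16 + 8 + 2 + 1, so 1086^1627 ≡ 861·352·1057·627·105·956·1086 ≡ 1074 (mod 1733)
Right side y^r · r^s mod p:
1400^2 = 1960000 ≡ 1710
1400^4 ≡ 1710^2 = 2924100 ≡ 529
1400^8 ≡ 529^2 = 279841 ≡ 828
1400^16 ≡ 828^2 = 685584 ≡ 1049
1400^32 ≡ 1049^2 = 1100401 ≡ 1679
1400^64 ≡ 1679^2 = 2819041 ≡ 1183
1400^128 ≡ 1183^2 = 1399489 ≡ 958
243 = 128 + 64 + 32 + 16 + 2 + 1, so 1400^243 ≡ 958·1183·1679·1049·1710·1400 ≡ 422 (mod 1733)
243^2 = 59049 ≡ 127
243^4 ≡ 127^2 = 16129 ≡ 532
243^8 ≡ 532^2 = 283024 ≡ 545
243^16 ≡ 545^2 = 297025 ≡ 682
243^32 ≡ 682^2 = 465124 ≡ 680
243^64 ≡ 680^2 = 462400 ≡ 1422
243^128 ≡ 1422^2 = 2022084 ≡ 1406
243^256 ≡ 1406^2 = 1976836 ≡ 1216
243^512 ≡ 1216^2 = 1478656 ≡ 407
980 = 512 + 256 + 128 + 64 + 16 + 4, so 243^980 ≡ 407·1216·1406·1422·682·532 ≡ 1522 (mod 1733)
422·1522 = 642284 ≡ 1074 (mod 1733)
1074 ≡ 1074 (mod 1733), so the signature is genuine.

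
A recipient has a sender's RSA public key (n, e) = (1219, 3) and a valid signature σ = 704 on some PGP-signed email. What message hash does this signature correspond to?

513

σ^2 ≡ 704^2 = 495616 ≡ 702
3 = 2 + 1, so σ^3 ≡ 702·704 ≡ 513 (mod 1219)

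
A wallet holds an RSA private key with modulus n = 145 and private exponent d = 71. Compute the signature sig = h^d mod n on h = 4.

h^71 mod 145 = 4

4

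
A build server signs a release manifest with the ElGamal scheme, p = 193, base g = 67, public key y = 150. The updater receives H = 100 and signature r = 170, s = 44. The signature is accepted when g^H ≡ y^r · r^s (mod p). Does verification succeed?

passes

Left side g^H mod p:
67^2 = 4489 ≡ 50
67^4 ≡ 50^2 = 2500 ≡ 184
67^8 ≡ 184^2 = 33856 ≡ 81
67^16 ≡ 81^2 = 6561 ≡ 192
67^32 ≡ 192^2 = 36864 ≡ 1
67^64 ≡ 1^2 = 1
100 = 64 + 32 + 4, so 67^100 ≡ 1·1·184 ≡ 184 (mod 193)
Right side y^r · r^s mod p:
150^2 = 22500 ≡ 112
150^4 ≡ 112^2 = 12544 ≡ 192
150^8 ≡ 192^2 = 36864 ≡ 1
150^16 ≡ 1^2 = 1
150^32 ≡ 1^2 = 1
150^64 ≡ 1^2 = 1
150^128 ≡ 1^2 = 1
170 = 128 + 32 + 8 + 2, so 150^170 ≡ 1·1·1·112 ≡ 112 (mod 193)
170^2 = 28900 ≡ 143
170^4 ≡ 143^2 = 20449 ≡ 184
170^8 ≡ 184^2 = 33856 ≡ 81
170^16 ≡ 81^2 = 6561 ≡ 192
170^32 ≡ 192^2 = 36864 ≡ 1
44 = 32 + 8 + 4, so 170^44 ≡ 1·81·184 ≡ 43 (mod 193)
112·43 = 4816 ≡ 184 (mod 193)
184 ≡ 184 (mod 193), so the signature is genuine.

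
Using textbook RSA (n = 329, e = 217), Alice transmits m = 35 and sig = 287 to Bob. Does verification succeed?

sig^2 ≡ 287^2 = 82369 ≡ 119
sig^4 ≡ 119^2 = 14161 ≡ 14
sig^8 ≡ 14^2 = 196
sig^16 ≡ 196^2 = 38416 ≡ 252
sig^32 ≡ 252^2 = 63504 ≡ 7
sig^64 ≡ 7^2 = 49
sig^128 ≡ 49^2 = 2401 ≡ 98
217 = 128 + 64 + 16 + 8 + 1, so sig^217 ≡ 98·49·252·196·287 ≡ 35 (mod 329)
Since 35 equals the digest 35, verification succeeds.

passes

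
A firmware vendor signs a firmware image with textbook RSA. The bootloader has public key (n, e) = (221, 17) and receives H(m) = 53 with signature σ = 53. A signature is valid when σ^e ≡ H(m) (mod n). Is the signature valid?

valid

σ^17 mod 221 = 53
σ^17 mod 221 = 53 matches H(m).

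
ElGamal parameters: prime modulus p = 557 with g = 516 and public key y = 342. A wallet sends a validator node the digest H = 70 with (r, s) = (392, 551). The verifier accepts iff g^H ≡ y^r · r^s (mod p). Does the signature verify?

does not verify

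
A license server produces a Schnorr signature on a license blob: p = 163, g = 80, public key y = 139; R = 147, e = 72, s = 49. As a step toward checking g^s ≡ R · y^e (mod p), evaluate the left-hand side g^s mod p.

Squares mod 163: 80^1≡80, 80^2≡43, 80^4≡56, 80^8≡39, 80^16≡54, 80^32≡145
49 = 32 + 16 + 1, so 80^49 ≡ 145·54·80 ≡ 154 (mod 163)

154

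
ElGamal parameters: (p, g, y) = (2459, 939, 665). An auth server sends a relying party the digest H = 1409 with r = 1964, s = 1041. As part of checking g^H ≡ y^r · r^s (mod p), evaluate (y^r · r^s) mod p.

1606

665^1964 mod 2459 = 771
1964^1041 mod 2459 = 2426
y^r · r^s ≡ 771·2426 = 1870446 ≡ 1606 (mod 2459)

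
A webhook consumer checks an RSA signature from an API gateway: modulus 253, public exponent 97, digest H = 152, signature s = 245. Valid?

yes

s^2 ≡ 245^2 = 60025 ≡ 64
s^4 ≡ 64^2 = 4096 ≡ 48
s^8 ≡ 48^2 = 2304 ≡ 27
s^16 ≡ 27^2 = 729 ≡ 223
s^32 ≡ 223^2 = 49729 ≡ 141
s^64 ≡ 141^2 = 19881 ≡ 147
97 = 64 + 32 + 1, so s^97 ≡ 147·141·245 ≡ 152 (mod 253)
152 = H, so the signature checks out.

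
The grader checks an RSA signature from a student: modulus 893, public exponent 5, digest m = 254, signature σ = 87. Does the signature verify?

verifies

σ^2 ≡ 87^2 = 7569 ≡ 425
σ^4 ≡ 425^2 = 180625 ≡ 239
5 = 4 + 1, so σ^5 ≡ 239·87 ≡ 254 (mod 893)
σ^5 mod 893 = 254 matches m.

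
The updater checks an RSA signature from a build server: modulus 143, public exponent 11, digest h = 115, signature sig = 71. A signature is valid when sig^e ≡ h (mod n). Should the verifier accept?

accept

sig^2 ≡ 71^2 = 5041 ≡ 36
sig^4 ≡ 36^2 = 1296 ≡ 9
sig^8 ≡ 9^2 = 81
11 = 8 + 2 + 1, so sig^11 ≡ 81·36·71 ≡ 115 (mod 143)
Since 115 equals the digest 115, verification succeeds.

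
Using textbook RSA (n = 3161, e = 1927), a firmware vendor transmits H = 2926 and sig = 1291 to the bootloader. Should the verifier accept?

sig^2 ≡ 1291^2 = 1666681 ≡ 834
sig^4 ≡ 834^2 = 695556 ≡ 136
sig^8 ≡ 136^2 = 18496 ≡ 2691
sig^16 ≡ 2691^2 = 7241481 ≡ 2791
sig^32 ≡ 2791^2 = 7789681 ≡ 977
sig^64 ≡ 977^2 = 954529 ≡ 3068
sig^128 ≡ 3068^2 = 9412624 ≡ 2327
sig^256 ≡ 2327^2 = 5414929 ≡ 136
sig^512 ≡ 136^2 = 18496 ≡ 2691
sig^1024 ≡ 2691^2 = 7241481 ≡ 2791
1927 = 1024 + 512 + 256 + 128 + 4 + 2 + 1, so sig^1927 ≡ 2791·2691·136·2327·136·834·1291 ≡ 235 (mod 3161)
sig^1927 mod 3161 = 235, but H = 2926.

reject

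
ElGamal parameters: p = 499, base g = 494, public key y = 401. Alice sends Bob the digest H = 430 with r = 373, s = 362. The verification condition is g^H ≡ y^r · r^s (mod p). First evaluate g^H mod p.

494^2 = 244036 ≡ 25
494^4 ≡ 25^2 = 625 ≡ 126
494^8 ≡ 126^2 = 15876 ≡ 407
494^16 ≡ 407^2 = 165649 ≡ 480
494^32 ≡ 480^2 = 230400 ≡ 361
494^64 ≡ 361^2 = 130321 ≡ 82
494^128 ≡ 82^2 = 6724 ≡ 237
494^256 ≡ 237^2 = 56169 ≡ 281
430 = 256 + 128 + 32 + 8 + 4 + 2, so 494^430 ≡ 281·237·361·407·126·25 ≡ 370 (mod 499)

370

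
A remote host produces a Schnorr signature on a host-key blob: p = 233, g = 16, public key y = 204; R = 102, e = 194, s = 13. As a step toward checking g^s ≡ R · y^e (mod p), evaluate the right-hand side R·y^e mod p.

142

204^2 = 41616 ≡ 142
204^4 ≡ 142^2 = 20164 ≡ 126
204^8 ≡ 126^2 = 15876 ≡ 32
204^16 ≡ 32^2 = 1024 ≡ 92
204^32 ≡ 92^2 = 8464 ≡ 76
204^64 ≡ 76^2 = 5776 ≡ 184
204^128 ≡ 184^2 = 33856 ≡ 71
194 = 128 + 64 + 2, so 204^194 ≡ 71·184·142 ≡ 175 (mod 233)
R · y^e ≡ 102·175 = 17850 ≡ 142 (mod 233)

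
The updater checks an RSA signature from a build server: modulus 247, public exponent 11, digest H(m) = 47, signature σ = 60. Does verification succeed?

Squares mod 247: σ^1≡60, σ^2≡142, σ^4≡157, σ^8≡196
11 = 8 + 2 + 1, so σ^11 ≡ 196·142·60 ≡ 200 (mod 247)
The recovered value 200 does not match the digest 47.

fails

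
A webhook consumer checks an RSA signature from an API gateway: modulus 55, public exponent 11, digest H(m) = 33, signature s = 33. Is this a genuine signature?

forged

Squares mod 55: s^1≡33, s^2≡44, s^4≡11, s^8≡11
11 = 8 + 2 + 1, so s^11 ≡ 11·44·33 ≡ 22 (mod 55)
s^11 mod 55 = 22, but H(m) = 33.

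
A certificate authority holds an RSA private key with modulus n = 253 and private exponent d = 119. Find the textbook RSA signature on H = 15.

14

H^2 ≡ 15^2 = 225
H^4 ≡ 225^2 = 50625 ≡ 25
H^8 ≡ 25^2 = 625 ≡ 119
H^16 ≡ 119^2 = 14161 ≡ 246
H^32 ≡ 246^2 = 60516 ≡ 49
H^64 ≡ 49^2 = 2401 ≡ 124
119 = 64 + 32 + 16 + 4 + 2 + 1, so H^119 ≡ 124·49·246·25·225·15 ≡ 14 (mod 253)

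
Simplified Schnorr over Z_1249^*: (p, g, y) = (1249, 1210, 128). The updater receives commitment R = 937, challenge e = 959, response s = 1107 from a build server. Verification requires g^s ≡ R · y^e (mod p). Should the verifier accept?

reject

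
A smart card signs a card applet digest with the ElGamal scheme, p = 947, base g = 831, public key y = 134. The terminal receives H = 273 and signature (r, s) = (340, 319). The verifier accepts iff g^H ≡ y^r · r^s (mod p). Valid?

no

Left side g^H mod p:
Squares mod 947: 831^1≡831, 831^2≡198, 831^4≡377, 831^8≡79, 831^16≡559, 831^32≡918, 831^64≡841, 831^128≡819, 831^256≡285
273 = 256 + 16 + 1, so 831^273 ≡ 285·559·831 ≡ 165 (mod 947)
Right side y^r · r^s mod p:
Squares mod 947: 134^1≡134, 134^2≡910, 134^4≡422, 134^8≡48, 134^16≡410, 134^32≡481, 134^64≡293, 134^128≡619, 134^256≡573
340 = 256 + 64 + 16 + 4, so 134^340 ≡ 573·293·410·422 ≡ 837 (mod 947)
Squares mod 947: 340^1≡340, 340^2≡66, 340^4≡568, 340^8≡644, 340^16≡897, 340^32≡606, 340^64≡747, 340^128≡226, 340^256≡885
319 = 256 + 32 + 16 + 8 + 4 + 2 + 1, so 340^319 ≡ 885·606·897·644·568·66·340 ≡ 315 (mod 947)
837·315 = 263655 ≡ 389 (mod 947)
165 ≠ 389, so verification fails.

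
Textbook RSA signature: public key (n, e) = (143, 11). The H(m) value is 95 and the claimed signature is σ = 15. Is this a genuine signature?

forged

σ^2 ≡ 15^2 = 225 ≡ 82
σ^4 ≡ 82^2 = 6724 ≡ 3
σ^8 ≡ 3^2 = 9
11 = 8 + 2 + 1, so σ^11 ≡ 9·82·15 ≡ 59 (mod 143)
The recovered value 59 does not match the digest 95.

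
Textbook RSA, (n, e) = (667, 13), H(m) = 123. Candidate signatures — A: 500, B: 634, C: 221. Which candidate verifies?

B

Candidate A: Squares mod 667: 500^1≡500, 500^2≡542, 500^4≡284, 500^8≡616; 13 = 8 + 4 + 1, so 500^13 ≡ 616·284·500 ≡ 286 (mod 667)
Candidate B: Squares mod 667: 634^1≡634, 634^2≡422, 634^4≡662, 634^8≡25; 13 = 8 + 4 + 1, so 634^13 ≡ 25·662·634 ≡ 123 (mod 667)
  → matches H(m) = 123
Candidate C: Squares mod 667: 221^1≡221, 221^2≡150, 221^4≡489, 221^8≡335; 13 = 8 + 4 + 1, so 221^13 ≡ 335·489·221 ≡ 356 (mod 667)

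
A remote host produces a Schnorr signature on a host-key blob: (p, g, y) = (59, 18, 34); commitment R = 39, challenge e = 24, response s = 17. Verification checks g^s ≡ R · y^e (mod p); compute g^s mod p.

18^2 = 324 ≡ 29
18^4 ≡ 29^2 = 841 ≡ 15
18^8 ≡ 15^2 = 225 ≡ 48
18^16 ≡ 48^2 = 2304 ≡ 3
17 = 16 + 1, so 18^17 ≡ 3·18 ≡ 54 (mod 59)

54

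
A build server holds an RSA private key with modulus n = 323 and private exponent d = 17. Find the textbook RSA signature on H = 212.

127

H^2 ≡ 212^2 = 44944 ≡ 47
H^4 ≡ 47^2 = 2209 ≡ 271
H^8 ≡ 271^2 = 73441 ≡ 120
H^16 ≡ 120^2 = 14400 ≡ 188
17 = 16 + 1, so H^17 ≡ 188·212 ≡ 127 (mod 323)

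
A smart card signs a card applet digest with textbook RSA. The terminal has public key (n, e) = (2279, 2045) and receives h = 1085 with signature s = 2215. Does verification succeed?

fails

s^2 ≡ 2215^2 = 4906225 ≡ 1817
s^4 ≡ 1817^2 = 3301489 ≡ 1497
s^8 ≡ 1497^2 = 2241009 ≡ 752
s^16 ≡ 752^2 = 565504 ≡ 312
s^32 ≡ 312^2 = 97344 ≡ 1626
s^64 ≡ 1626^2 = 2643876 ≡ 236
s^128 ≡ 236^2 = 55696 ≡ 1000
s^256 ≡ 1000^2 = 1000000 ≡ 1798
s^512 ≡ 1798^2 = 3232804 ≡ 1182
s^1024 ≡ 1182^2 = 1397124 ≡ 97
2045 = 1024 + 512 + 256 + 128 + 64 + 32 + 16 + 8 + 4 + 1, so s^2045 ≡ 97·1182·1798·1000·236·1626·312·752·1497·2215 ≡ 1656 (mod 2279)
The recovered value 1656 does not match the digest 1085.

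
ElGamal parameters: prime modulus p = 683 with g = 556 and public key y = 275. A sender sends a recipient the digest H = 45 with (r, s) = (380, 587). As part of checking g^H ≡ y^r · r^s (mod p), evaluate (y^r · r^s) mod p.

437

Squares mod 683: 275^1≡275, 275^2≡495, 275^4≡511, 275^8≡215, 275^16≡464, 275^32≡151, 275^64≡262, 275^128≡344, 275^256≡177
380 = 256 + 64 + 32 + 16 + 8 + 4, so 275^380 ≡ 177·262·151·464·215·511 ≡ 329 (mod 683)
Squares mod 683: 380^1≡380, 380^2≡287, 380^4≡409, 380^8≡629, 380^16≡184, 380^32≡389, 380^64≡378, 380^128≡137, 380^256≡328, 380^512≡353
587 = 512 + 64 + 8 + 2 + 1, so 380^587 ≡ 353·378·629·287·380 ≡ 47 (mod 683)
y^r · r^s ≡ 329·47 = 15463 ≡ 437 (mod 683)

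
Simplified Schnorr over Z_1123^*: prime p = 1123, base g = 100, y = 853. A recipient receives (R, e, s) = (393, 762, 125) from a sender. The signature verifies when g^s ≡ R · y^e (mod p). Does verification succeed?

g^s mod p:
Squares mod 1123: 100^1≡100, 100^2≡1016, 100^4≡219, 100^8≡795, 100^16≡899, 100^32≡764, 100^64≡859
125 = 64 + 32 + 16 + 8 + 4 + 1, so 100^125 ≡ 859·764·899·795·219·100 ≡ 996 (mod 1123)
R · y^e mod p:
Squares mod 1123: 853^1≡853, 853^2≡1028, 853^4≡41, 853^8≡558, 853^16≡293, 853^32≡501, 853^64≡572, 853^128≡391, 853^256≡153, 853^512≡949
762 = 512 + 128 + 64 + 32 + 16 + 8 + 2, so 853^762 ≡ 949·391·572·501·293·558·1028 ≡ 294 (mod 1123)
393·294 = 115542 ≡ 996 (mod 1123)
996 ≡ 996 (mod 1123); signature holds.

passes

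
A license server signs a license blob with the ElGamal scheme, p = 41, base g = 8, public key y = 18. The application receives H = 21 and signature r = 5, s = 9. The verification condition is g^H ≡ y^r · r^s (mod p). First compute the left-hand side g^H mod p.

8

8^2 = 64 ≡ 23
8^4 ≡ 23^2 = 529 ≡ 37
8^8 ≡ 37^2 = 1369 ≡ 16
8^16 ≡ 16^2 = 256 ≡ 10
21 = 16 + 4 + 1, so 8^21 ≡ 10·37·8 ≡ 8 (mod 41)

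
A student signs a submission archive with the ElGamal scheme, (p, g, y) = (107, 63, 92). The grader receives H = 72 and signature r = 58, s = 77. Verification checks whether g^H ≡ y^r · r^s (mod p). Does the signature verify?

does not verify

Left side g^H mod p:
63^2 = 3969 ≡ 10
63^4 ≡ 10^2 = 100
63^8 ≡ 100^2 = 10000 ≡ 49
63^16 ≡ 49^2 = 2401 ≡ 47
63^32 ≡ 47^2 = 2209 ≡ 69
63^64 ≡ 69^2 = 4761 ≡ 53
72 = 64 + 8, so 63^72 ≡ 53·49 ≡ 29 (mod 107)
Right side y^r · r^s mod p:
92^2 = 8464 ≡ 11
92^4 ≡ 11^2 = 121 ≡ 14
92^8 ≡ 14^2 = 196 ≡ 89
92^16 ≡ 89^2 = 7921 ≡ 3
92^32 ≡ 3^2 = 9
58 = 32 + 16 + 8 + 2, so 92^58 ≡ 9·3·89·11 ≡ 4 (mod 107)
58^2 = 3364 ≡ 47
58^4 ≡ 47^2 = 2209 ≡ 69
58^8 ≡ 69^2 = 4761 ≡ 53
58^16 ≡ 53^2 = 2809 ≡ 27
58^32 ≡ 27^2 = 729 ≡ 87
58^64 ≡ 87^2 = 7569 ≡ 79
77 = 64 + 8 + 4 + 1, so 58^77 ≡ 79·53·69·58 ≡ 67 (mod 107)
4·67 = 268 ≡ 54 (mod 107)
29 ≠ 54, so verification fails.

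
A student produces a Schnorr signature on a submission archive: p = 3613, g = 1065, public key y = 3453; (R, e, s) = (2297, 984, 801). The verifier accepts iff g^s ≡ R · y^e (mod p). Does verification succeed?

fails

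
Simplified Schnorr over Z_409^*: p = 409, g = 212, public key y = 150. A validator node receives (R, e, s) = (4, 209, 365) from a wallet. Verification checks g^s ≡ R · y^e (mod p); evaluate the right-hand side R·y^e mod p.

276

150^2 = 22500 ≡ 5
150^4 ≡ 5^2 = 25
150^8 ≡ 25^2 = 625 ≡ 216
150^16 ≡ 216^2 = 46656 ≡ 30
150^32 ≡ 30^2 = 900 ≡ 82
150^64 ≡ 82^2 = 6724 ≡ 180
150^128 ≡ 180^2 = 32400 ≡ 89
209 = 128 + 64 + 16 + 1, so 150^209 ≡ 89·180·30·150 ≡ 69 (mod 409)
R · y^e ≡ 4·69 = 276 ≡ 276 (mod 409)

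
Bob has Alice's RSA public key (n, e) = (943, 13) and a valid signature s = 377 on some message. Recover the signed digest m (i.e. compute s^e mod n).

s^2 ≡ 377^2 = 142129 ≡ 679
s^4 ≡ 679^2 = 461041 ≡ 857
s^8 ≡ 857^2 = 734449 ≡ 795
13 = 8 + 4 + 1, so s^13 ≡ 795·857·377 ≡ 472 (mod 943)

472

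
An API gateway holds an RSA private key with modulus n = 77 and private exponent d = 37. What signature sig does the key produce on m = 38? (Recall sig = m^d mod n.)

3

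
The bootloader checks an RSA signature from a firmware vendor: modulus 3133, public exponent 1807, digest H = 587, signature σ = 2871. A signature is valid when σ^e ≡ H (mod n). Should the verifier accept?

Squares mod 3133: σ^1≡2871, σ^2≡2851, σ^4≡1199, σ^8≡2687, σ^16≡1537, σ^32≡87, σ^64≡1303, σ^128≡2856, σ^256≡1537, σ^512≡87, σ^1024≡1303
1807 = 1024 + 512 + 256 + 8 + 4 + 2 + 1, so σ^1807 ≡ 1303·87·1537·2687·1199·2851·2871 ≡ 587 (mod 3133)
σ^1807 mod 3133 = 587 matches H.

accept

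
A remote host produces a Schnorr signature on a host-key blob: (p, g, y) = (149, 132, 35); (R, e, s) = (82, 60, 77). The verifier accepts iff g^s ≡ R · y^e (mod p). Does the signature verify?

g^s mod p:
Squares mod 149: 132^1≡132, 132^2≡140, 132^4≡81, 132^8≡5, 132^16≡25, 132^32≡29, 132^64≡96
77 = 64 + 8 + 4 + 1, so 132^77 ≡ 96·5·81·132 ≡ 4 (mod 149)
R · y^e mod p:
Squares mod 149: 35^1≡35, 35^2≡33, 35^4≡46, 35^8≡30, 35^16≡6, 35^32≡36
60 = 32 + 16 + 8 + 4, so 35^60 ≡ 36·6·30·46 ≡ 80 (mod 149)
82·80 = 6560 ≡ 4 (mod 149)
4 ≡ 4 (mod 149); signature holds.

verifies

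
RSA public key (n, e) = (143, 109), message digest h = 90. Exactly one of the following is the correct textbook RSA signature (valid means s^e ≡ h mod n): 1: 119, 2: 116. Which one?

2

Candidate 1: Squares mod 143: 119^1≡119, 119^2≡4, 119^4≡16, 119^8≡113, 119^16≡42, 119^32≡48, 119^64≡16; 109 = 64 + 32 + 8 + 4 + 1, so 119^109 ≡ 16·48·113·16·119 ≡ 93 (mod 143)
Candidate 2: Squares mod 143: 116^1≡116, 116^2≡14, 116^4≡53, 116^8≡92, 116^16≡27, 116^32≡14, 116^64≡53; 109 = 64 + 32 + 8 + 4 + 1, so 116^109 ≡ 53·14·92·53·116 ≡ 90 (mod 143)
  → matches h = 90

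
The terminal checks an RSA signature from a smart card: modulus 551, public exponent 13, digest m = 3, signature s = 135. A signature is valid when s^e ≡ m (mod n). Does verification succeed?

passes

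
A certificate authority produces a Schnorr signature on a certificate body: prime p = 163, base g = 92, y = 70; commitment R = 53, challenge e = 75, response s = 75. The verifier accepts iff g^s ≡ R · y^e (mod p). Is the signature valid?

g^s mod p:
92^75 mod 163 = 5
R · y^e mod p:
70^75 mod 163 = 37
53·37 = 1961 ≡ 5 (mod 163)
5 ≡ 5 (mod 163); signature holds.

valid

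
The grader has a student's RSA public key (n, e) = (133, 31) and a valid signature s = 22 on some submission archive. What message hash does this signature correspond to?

71

Squares mod 133: s^1≡22, s^2≡85, s^4≡43, s^8≡120, s^16≡36
31 = 16 + 8 + 4 + 2 + 1, so s^31 ≡ 36·120·43·85·22 ≡ 71 (mod 133)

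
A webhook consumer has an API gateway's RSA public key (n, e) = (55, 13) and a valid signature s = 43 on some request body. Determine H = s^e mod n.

43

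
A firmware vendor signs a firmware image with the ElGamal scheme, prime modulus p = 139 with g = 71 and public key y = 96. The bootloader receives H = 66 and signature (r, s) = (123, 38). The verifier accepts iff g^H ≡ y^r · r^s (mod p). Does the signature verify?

does not verify

Left side g^H mod p:
71^2 = 5041 ≡ 37
71^4 ≡ 37^2 = 1369 ≡ 118
71^8 ≡ 118^2 = 13924 ≡ 24
71^16 ≡ 24^2 = 576 ≡ 20
71^32 ≡ 20^2 = 400 ≡ 122
71^64 ≡ 122^2 = 14884 ≡ 11
66 = 64 + 2, so 71^66 ≡ 11·37 ≡ 129 (mod 139)
Right side y^r · r^s mod p:
96^2 = 9216 ≡ 42
96^4 ≡ 42^2 = 1764 ≡ 96
96^8 ≡ 96^2 = 9216 ≡ 42
96^16 ≡ 42^2 = 1764 ≡ 96
96^32 ≡ 96^2 = 9216 ≡ 42
96^64 ≡ 42^2 = 1764 ≡ 96
123 = 64 + 32 + 16 + 8 + 2 + 1, so 96^123 ≡ 96·42·96·42·42·96 ≡ 1 (mod 139)
123^2 = 15129 ≡ 117
123^4 ≡ 117^2 = 13689 ≡ 67
123^8 ≡ 67^2 = 4489 ≡ 41
123^16 ≡ 41^2 = 1681 ≡ 13
123^32 ≡ 13^2 = 169 ≡ 30
38 = 32 + 4 + 2, so 123^38 ≡ 30·67·117 ≡ 121 (mod 139)
1·121 = 121 ≡ 121 (mod 139)
129 ≠ 121, so verification fails.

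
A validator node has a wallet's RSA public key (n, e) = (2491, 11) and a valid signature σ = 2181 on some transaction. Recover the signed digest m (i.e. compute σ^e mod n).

Squares mod 2491: σ^1≡2181, σ^2≡1442, σ^4≡1870, σ^8≡2027
11 = 8 + 2 + 1, so σ^11 ≡ 2027·1442·2181 ≡ 1674 (mod 2491)

1674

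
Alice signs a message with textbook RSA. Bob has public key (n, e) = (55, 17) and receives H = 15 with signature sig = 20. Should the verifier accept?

sig^2 ≡ 20^2 = 400 ≡ 15
sig^4 ≡ 15^2 = 225 ≡ 5
sig^8 ≡ 5^2 = 25
sig^16 ≡ 25^2 = 625 ≡ 20
17 = 16 + 1, so sig^17 ≡ 20·20 ≡ 15 (mod 55)
sig^17 mod 55 = 15 matches H.

accept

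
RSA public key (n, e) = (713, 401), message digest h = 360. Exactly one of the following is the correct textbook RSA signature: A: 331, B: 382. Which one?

Candidate A: 331^2 = 109561 ≡ 472; 331^4 ≡ 472^2 = 222784 ≡ 328; 331^8 ≡ 328^2 = 107584 ≡ 634; 331^16 ≡ 634^2 = 401956 ≡ 537; 331^32 ≡ 537^2 = 288369 ≡ 317; 331^64 ≡ 317^2 = 100489 ≡ 669; 331^128 ≡ 669^2 = 447561 ≡ 510; 331^256 ≡ 510^2 = 260100 ≡ 568; 401 = 256 + 128 + 16 + 1, so 331^401 ≡ 568·510·537·331 ≡ 353 (mod 713)
Candidate B: 382^2 = 145924 ≡ 472; 382^4 ≡ 472^2 = 222784 ≡ 328; 382^8 ≡ 328^2 = 107584 ≡ 634; 382^16 ≡ 634^2 = 401956 ≡ 537; 382^32 ≡ 537^2 = 288369 ≡ 317; 382^64 ≡ 317^2 = 100489 ≡ 669; 382^128 ≡ 669^2 = 447561 ≡ 510; 382^256 ≡ 510^2 = 260100 ≡ 568; 401 = 256 + 128 + 16 + 1, so 382^401 ≡ 568·510·537·382 ≡ 360 (mod 713)
  → matches h = 360

B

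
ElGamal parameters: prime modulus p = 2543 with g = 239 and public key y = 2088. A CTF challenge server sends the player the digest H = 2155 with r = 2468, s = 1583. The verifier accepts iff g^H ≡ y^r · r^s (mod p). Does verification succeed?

Left side g^H mod p:
Squares mod 2543: 239^1≡239, 239^2≡1175, 239^4≡2319, 239^8≡1859, 239^16≡2487, 239^32≡593, 239^64≡715, 239^128≡82, 239^256≡1638, 239^512≡179, 239^1024≡1525, 239^2048≡1323
2155 = 2048 + 64 + 32 + 8 + 2 + 1, so 239^2155 ≡ 1323·715·593·1859·1175·239 ≡ 918 (mod 2543)
Right side y^r · r^s mod p:
Squares mod 2543: 2088^1≡2088, 2088^2≡1042, 2088^4≡2446, 2088^8≡1780, 2088^16≡2365, 2088^32≡1168, 2088^64≡1176, 2088^128≡2127, 2088^256≡132, 2088^512≡2166, 2088^1024≡2264, 2088^2048≡1551
2468 = 2048 + 256 + 128 + 32 + 4, so 2088^2468 ≡ 1551·132·2127·1168·2446 ≡ 868 (mod 2543)
Squares mod 2543: 2468^1≡2468, 2468^2≡539, 2468^4≡619, 2468^8≡1711, 2468^16≡528, 2468^32≡1597, 2468^64≡2323, 2468^128≡83, 2468^256≡1803, 2468^512≡855, 2468^1024≡1184
1583 = 1024 + 512 + 32 + 8 + 4 + 2 + 1, so 2468^1583 ≡ 1184·855·1597·1711·619·539·2468 ≡ 538 (mod 2543)
868·538 = 466984 ≡ 1615 (mod 2543)
918 ≠ 1615, so verification fails.

fails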